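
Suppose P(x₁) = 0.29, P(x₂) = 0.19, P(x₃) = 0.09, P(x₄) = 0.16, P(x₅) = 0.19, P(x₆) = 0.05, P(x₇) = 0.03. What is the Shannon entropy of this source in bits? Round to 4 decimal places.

2.5319 bits

H = −Σ pᵢ log₂ pᵢ.
−0.29·log₂(0.29) = 0.5179
−0.19·log₂(0.19) = 0.4552
−0.09·log₂(0.09) = 0.3127
−0.16·log₂(0.16) = 0.4230
−0.19·log₂(0.19) = 0.4552
−0.05·log₂(0.05) = 0.2161
−0.03·log₂(0.03) = 0.1518
Sum ≈ 2.5319 → 2.5319 bits.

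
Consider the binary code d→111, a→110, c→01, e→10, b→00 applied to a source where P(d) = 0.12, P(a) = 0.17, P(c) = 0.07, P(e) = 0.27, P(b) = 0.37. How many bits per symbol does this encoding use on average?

L̄ = Σ pᵢ·ℓᵢ = 0.12·3 + 0.17·3 + 0.07·2 + 0.27·2 + 0.37·2 = 2.29 bits/symbol.

2.29 bits/symbol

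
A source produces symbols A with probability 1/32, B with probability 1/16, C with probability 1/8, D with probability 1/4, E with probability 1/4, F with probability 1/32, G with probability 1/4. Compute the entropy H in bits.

Each probability is a power of 1/2, so log₂(1/p) is an integer.
H = Σ p·log₂(1/p) = 1/32·5 + 1/16·4 + 1/8·3 + 1/4·2 + 1/4·2 + 1/32·5 + 1/4·2 = 2.4375 bits.

2.4375 bits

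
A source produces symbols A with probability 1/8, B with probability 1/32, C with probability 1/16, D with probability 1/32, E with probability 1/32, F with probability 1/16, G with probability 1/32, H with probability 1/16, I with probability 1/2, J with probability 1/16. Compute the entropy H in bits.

2.5 bits

Each probability is a power of 1/2, so log₂(1/p) is an integer.
H = Σ p·log₂(1/p) = 1/8·3 + 1/32·5 + 1/16·4 + 1/32·5 + 1/32·5 + 1/16·4 + 1/32·5 + 1/16·4 + 1/2·1 + 1/16·4 = 2.5 bits.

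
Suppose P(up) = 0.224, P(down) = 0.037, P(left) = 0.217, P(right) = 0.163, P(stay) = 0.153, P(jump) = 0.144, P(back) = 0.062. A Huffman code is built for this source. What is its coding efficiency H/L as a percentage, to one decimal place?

98.9%

Entropy H = −Σ p log₂ p ≈ 2.6301 bits.
Huffman merges: 37/1000+31/500→99/1000; 99/1000+18/125→243/1000; 153/1000+163/1000→79/250; 217/1000+28/125→441/1000; 243/1000+79/250→559/1000; 441/1000+559/1000→1. L = 1329/500 ≈ 2.6580.
Efficiency = H/L = 2.6301/2.6580 = 98.9%.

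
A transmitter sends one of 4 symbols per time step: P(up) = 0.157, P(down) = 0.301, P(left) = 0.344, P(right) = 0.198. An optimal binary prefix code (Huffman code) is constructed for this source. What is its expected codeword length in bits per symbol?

2 bits/symbol

Repeatedly combine the two least-probable nodes; the expected code length is the sum of the merged weights.
merge 157/1000 + 99/500 → 71/200
merge 301/1000 + 43/125 → 129/200
merge 71/200 + 129/200 → 1
L = 71/200 + 129/200 + 1 = 2 bits/symbol.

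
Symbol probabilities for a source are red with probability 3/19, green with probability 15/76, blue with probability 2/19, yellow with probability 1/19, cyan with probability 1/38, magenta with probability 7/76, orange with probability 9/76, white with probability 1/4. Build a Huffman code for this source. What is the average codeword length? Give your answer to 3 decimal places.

2.803 bits/symbol

Repeatedly combine the two least-probable nodes; the expected code length is the sum of the merged weights.
merge 1/38 + 1/19 → 3/38
merge 3/38 + 7/76 → 13/76
merge 2/19 + 9/76 → 17/76
merge 3/19 + 13/76 → 25/76
merge 15/76 + 17/76 → 8/19
merge 1/4 + 25/76 → 11/19
merge 8/19 + 11/19 → 1
L = 3/38 + 13/76 + 17/76 + 25/76 + 8/19 + 11/19 + 1 = 213/76 ≈ 2.803 bits/symbol.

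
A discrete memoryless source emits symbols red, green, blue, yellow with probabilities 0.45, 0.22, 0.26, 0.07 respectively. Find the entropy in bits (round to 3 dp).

H = −Σ pᵢ log₂ pᵢ.
−0.45·log₂(0.45) = 0.5184
−0.22·log₂(0.22) = 0.4806
−0.26·log₂(0.26) = 0.5053
−0.07·log₂(0.07) = 0.2686
Sum ≈ 1.7728 → 1.773 bits.

1.773 bits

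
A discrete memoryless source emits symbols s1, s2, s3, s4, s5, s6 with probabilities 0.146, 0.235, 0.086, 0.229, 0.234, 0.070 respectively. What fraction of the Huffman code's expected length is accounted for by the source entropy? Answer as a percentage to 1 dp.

99.5%

Entropy H = −Σ p log₂ p ≈ 2.4465 bits.
Huffman merges: 7/100+43/500→39/250; 73/500+39/250→151/500; 229/1000+117/500→463/1000; 47/200+151/500→537/1000; 463/1000+537/1000→1. L = 1229/500 ≈ 2.4580.
Efficiency = H/L = 2.4465/2.4580 = 99.5%.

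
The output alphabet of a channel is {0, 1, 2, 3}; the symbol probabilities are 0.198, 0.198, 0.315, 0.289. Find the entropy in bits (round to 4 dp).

1.9678 bits

H = −Σ pᵢ log₂ pᵢ.
−0.198·log₂(0.198) = 0.4626
−0.198·log₂(0.198) = 0.4626
−0.315·log₂(0.315) = 0.5250
−0.289·log₂(0.289) = 0.5176
Sum ≈ 1.9678 → 1.9678 bits.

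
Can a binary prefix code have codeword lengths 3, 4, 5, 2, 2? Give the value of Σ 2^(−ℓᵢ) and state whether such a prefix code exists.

0.71875; yes

With common denominator 2^5 = 32: Σ 2^(−ℓᵢ) = 4/32 + 2/32 + 1/32 + 8/32 + 8/32 = 23/32 = 0.71875.
Kraft's inequality requires Σ ≤ 1; here Σ = 0.71875 ≤ 1, so such a prefix code exists.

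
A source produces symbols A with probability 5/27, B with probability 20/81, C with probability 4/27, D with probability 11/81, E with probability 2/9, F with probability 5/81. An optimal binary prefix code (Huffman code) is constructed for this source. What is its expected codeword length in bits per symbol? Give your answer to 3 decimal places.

2.531 bits/symbol

Repeatedly combine the two least-probable nodes; the expected code length is the sum of the merged weights.
merge 5/81 + 11/81 → 16/81
merge 4/27 + 5/27 → 1/3
merge 16/81 + 2/9 → 34/81
merge 20/81 + 1/3 → 47/81
merge 34/81 + 47/81 → 1
L = 16/81 + 1/3 + 34/81 + 47/81 + 1 = 205/81 ≈ 2.531 bits/symbol.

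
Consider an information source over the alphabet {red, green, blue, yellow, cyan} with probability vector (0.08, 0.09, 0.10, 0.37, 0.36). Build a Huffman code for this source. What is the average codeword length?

2.07 bits/symbol

Repeatedly combine the two least-probable nodes; the expected code length is the sum of the merged weights.
merge 2/25 + 9/100 → 17/100
merge 1/10 + 17/100 → 27/100
merge 27/100 + 9/25 → 63/100
merge 37/100 + 63/100 → 1
L = 17/100 + 27/100 + 63/100 + 1 = 207/100 = 2.07 bits/symbol.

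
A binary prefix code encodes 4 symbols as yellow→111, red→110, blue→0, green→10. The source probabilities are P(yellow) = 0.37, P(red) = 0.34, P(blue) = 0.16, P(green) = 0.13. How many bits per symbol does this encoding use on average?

2.55 bits/symbol

L̄ = Σ pᵢ·ℓᵢ = 0.37·3 + 0.34·3 + 0.16·1 + 0.13·2 = 2.55 bits/symbol.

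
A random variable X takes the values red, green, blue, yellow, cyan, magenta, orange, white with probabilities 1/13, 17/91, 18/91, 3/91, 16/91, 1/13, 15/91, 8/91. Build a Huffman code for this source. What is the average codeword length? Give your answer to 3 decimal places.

2.890 bits/symbol

Repeatedly combine the two least-probable nodes; the expected code length is the sum of the merged weights.
merge 3/91 + 1/13 → 10/91
merge 1/13 + 8/91 → 15/91
merge 10/91 + 15/91 → 25/91
merge 15/91 + 16/91 → 31/91
merge 17/91 + 18/91 → 5/13
merge 25/91 + 31/91 → 8/13
merge 5/13 + 8/13 → 1
L = 10/91 + 15/91 + 25/91 + 31/91 + 5/13 + 8/13 + 1 = 263/91 ≈ 2.890 bits/symbol.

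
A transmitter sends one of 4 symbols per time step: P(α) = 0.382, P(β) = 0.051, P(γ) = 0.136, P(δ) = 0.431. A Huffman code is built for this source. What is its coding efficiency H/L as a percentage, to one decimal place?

Entropy H = −Σ p log₂ p ≈ 1.6641 bits.
Huffman merges: 51/1000+17/125→187/1000; 187/1000+191/500→569/1000; 431/1000+569/1000→1. L = 439/250 ≈ 1.7560.
Efficiency = H/L = 1.6641/1.7560 = 94.8%.

94.8%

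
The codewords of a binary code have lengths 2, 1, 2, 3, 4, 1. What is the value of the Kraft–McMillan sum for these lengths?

1.6875

With common denominator 2^4 = 16: Σ 2^(−ℓᵢ) = 4/16 + 8/16 + 4/16 + 2/16 + 1/16 + 8/16 = 27/16 = 1.6875.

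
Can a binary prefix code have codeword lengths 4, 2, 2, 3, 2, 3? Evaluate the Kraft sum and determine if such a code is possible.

1.0625; no

With common denominator 2^4 = 16: Σ 2^(−ℓᵢ) = 1/16 + 4/16 + 4/16 + 2/16 + 4/16 + 2/16 = 17/16 = 1.0625.
Kraft's inequality requires Σ ≤ 1; here Σ = 1.0625 > 1, so no such prefix code exists.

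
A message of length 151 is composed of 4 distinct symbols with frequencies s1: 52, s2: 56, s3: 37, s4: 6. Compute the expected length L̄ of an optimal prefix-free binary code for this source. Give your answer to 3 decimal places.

Probabilities are the counts divided by 151.
Repeatedly combine the two least-probable nodes; the expected code length is the sum of the merged weights.
merge 6/151 + 37/151 → 43/151
merge 43/151 + 52/151 → 95/151
merge 56/151 + 95/151 → 1
L = 43/151 + 95/151 + 1 = 289/151 ≈ 1.914 bits/symbol.

1.914 bits/symbol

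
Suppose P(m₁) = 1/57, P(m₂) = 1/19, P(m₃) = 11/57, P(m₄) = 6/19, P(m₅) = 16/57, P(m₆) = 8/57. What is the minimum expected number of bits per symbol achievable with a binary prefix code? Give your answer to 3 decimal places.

2.281 bits/symbol

Repeatedly combine the two least-probable nodes; the expected code length is the sum of the merged weights.
merge 1/57 + 1/19 → 4/57
merge 4/57 + 8/57 → 4/19
merge 11/57 + 4/19 → 23/57
merge 16/57 + 6/19 → 34/57
merge 23/57 + 34/57 → 1
L = 4/57 + 4/19 + 23/57 + 34/57 + 1 = 130/57 ≈ 2.281 bits/symbol.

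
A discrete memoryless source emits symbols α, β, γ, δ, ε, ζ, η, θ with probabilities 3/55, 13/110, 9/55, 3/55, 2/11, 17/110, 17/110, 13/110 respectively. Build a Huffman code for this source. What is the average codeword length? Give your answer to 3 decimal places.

Repeatedly combine the two least-probable nodes; the expected code length is the sum of the merged weights.
merge 3/55 + 3/55 → 6/55
merge 6/55 + 13/110 → 5/22
merge 13/110 + 17/110 → 3/11
merge 17/110 + 9/55 → 7/22
merge 2/11 + 5/22 → 9/22
merge 3/11 + 7/22 → 13/22
merge 9/22 + 13/22 → 1
L = 6/55 + 5/22 + 3/11 + 7/22 + 9/22 + 13/22 + 1 = 161/55 ≈ 2.927 bits/symbol.

2.927 bits/symbol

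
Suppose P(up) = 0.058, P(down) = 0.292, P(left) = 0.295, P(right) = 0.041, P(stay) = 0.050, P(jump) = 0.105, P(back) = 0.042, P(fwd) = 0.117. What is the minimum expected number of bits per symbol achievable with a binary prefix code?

2.604 bits/symbol

Repeatedly combine the two least-probable nodes; the expected code length is the sum of the merged weights.
merge 41/1000 + 21/500 → 83/1000
merge 1/20 + 29/500 → 27/250
merge 83/1000 + 21/200 → 47/250
merge 27/250 + 117/1000 → 9/40
merge 47/250 + 9/40 → 413/1000
merge 73/250 + 59/200 → 587/1000
merge 413/1000 + 587/1000 → 1
L = 83/1000 + 27/250 + 47/250 + 9/40 + 413/1000 + 587/1000 + 1 = 651/250 = 2.604 bits/symbol.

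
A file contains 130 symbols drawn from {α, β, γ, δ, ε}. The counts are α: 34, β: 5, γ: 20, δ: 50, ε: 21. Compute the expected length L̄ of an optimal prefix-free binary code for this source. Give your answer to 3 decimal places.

2.162 bits/symbol

Probabilities are the counts divided by 130.
Repeatedly combine the two least-probable nodes; the expected code length is the sum of the merged weights.
merge 1/26 + 2/13 → 5/26
merge 21/130 + 5/26 → 23/65
merge 17/65 + 23/65 → 8/13
merge 5/13 + 8/13 → 1
L = 5/26 + 23/65 + 8/13 + 1 = 281/130 ≈ 2.162 bits/symbol.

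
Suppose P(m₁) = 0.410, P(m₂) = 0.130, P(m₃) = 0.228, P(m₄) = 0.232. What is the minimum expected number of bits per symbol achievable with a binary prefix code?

1.948 bits/symbol

Repeatedly combine the two least-probable nodes; the expected code length is the sum of the merged weights.
merge 13/100 + 57/250 → 179/500
merge 29/125 + 179/500 → 59/100
merge 41/100 + 59/100 → 1
L = 179/500 + 59/100 + 1 = 487/250 = 1.948 bits/symbol.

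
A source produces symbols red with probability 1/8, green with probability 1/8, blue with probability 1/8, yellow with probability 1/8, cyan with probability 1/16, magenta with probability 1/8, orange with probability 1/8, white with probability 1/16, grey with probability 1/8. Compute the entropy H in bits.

3.125 bits

Each probability is a power of 1/2, so log₂(1/p) is an integer.
H = Σ p·log₂(1/p) = 1/8·3 + 1/8·3 + 1/8·3 + 1/8·3 + 1/16·4 + 1/8·3 + 1/8·3 + 1/16·4 + 1/8·3 = 3.125 bits.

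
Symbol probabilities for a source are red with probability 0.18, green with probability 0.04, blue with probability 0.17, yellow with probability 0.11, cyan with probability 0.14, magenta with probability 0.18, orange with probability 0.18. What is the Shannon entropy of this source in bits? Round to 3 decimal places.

2.704 bits

H = −Σ pᵢ log₂ pᵢ.
−0.18·log₂(0.18) = 0.4453
−0.04·log₂(0.04) = 0.1858
−0.17·log₂(0.17) = 0.4346
−0.11·log₂(0.11) = 0.3503
−0.14·log₂(0.14) = 0.3971
−0.18·log₂(0.18) = 0.4453
−0.18·log₂(0.18) = 0.4453
Sum ≈ 2.7037 → 2.704 bits.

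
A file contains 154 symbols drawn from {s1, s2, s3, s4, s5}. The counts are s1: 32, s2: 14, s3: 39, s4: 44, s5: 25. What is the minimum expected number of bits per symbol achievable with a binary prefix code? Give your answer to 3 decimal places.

2.253 bits/symbol

Probabilities are the counts divided by 154.
Repeatedly combine the two least-probable nodes; the expected code length is the sum of the merged weights.
merge 1/11 + 25/154 → 39/154
merge 16/77 + 39/154 → 71/154
merge 39/154 + 2/7 → 83/154
merge 71/154 + 83/154 → 1
L = 39/154 + 71/154 + 83/154 + 1 = 347/154 ≈ 2.253 bits/symbol.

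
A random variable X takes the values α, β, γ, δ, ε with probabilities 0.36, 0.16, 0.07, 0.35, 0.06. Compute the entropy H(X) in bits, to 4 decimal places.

H = −Σ pᵢ log₂ pᵢ.
−0.36·log₂(0.36) = 0.5306
−0.16·log₂(0.16) = 0.4230
−0.07·log₂(0.07) = 0.2686
−0.35·log₂(0.35) = 0.5301
−0.06·log₂(0.06) = 0.2435
Sum ≈ 1.9958 → 1.9958 bits.

1.9958 bits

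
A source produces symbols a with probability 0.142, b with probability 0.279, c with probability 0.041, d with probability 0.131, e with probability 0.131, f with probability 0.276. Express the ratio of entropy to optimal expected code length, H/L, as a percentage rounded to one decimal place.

97.5%

Entropy H = −Σ p log₂ p ≈ 2.3835 bits.
Huffman merges: 41/1000+131/1000→43/250; 131/1000+71/500→273/1000; 43/250+273/1000→89/200; 69/250+279/1000→111/200; 89/200+111/200→1. L = 489/200 ≈ 2.4450.
Efficiency = H/L = 2.3835/2.4450 = 97.5%.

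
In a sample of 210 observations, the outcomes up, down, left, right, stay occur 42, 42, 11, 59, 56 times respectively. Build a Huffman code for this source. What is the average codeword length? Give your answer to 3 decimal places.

2.252 bits/symbol

Probabilities are the counts divided by 210.
Repeatedly combine the two least-probable nodes; the expected code length is the sum of the merged weights.
merge 11/210 + 1/5 → 53/210
merge 1/5 + 53/210 → 19/42
merge 4/15 + 59/210 → 23/42
merge 19/42 + 23/42 → 1
L = 53/210 + 19/42 + 23/42 + 1 = 473/210 ≈ 2.252 bits/symbol.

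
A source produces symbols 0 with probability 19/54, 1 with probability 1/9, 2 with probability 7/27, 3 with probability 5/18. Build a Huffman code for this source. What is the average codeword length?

Repeatedly combine the two least-probable nodes; the expected code length is the sum of the merged weights.
merge 1/9 + 7/27 → 10/27
merge 5/18 + 19/54 → 17/27
merge 10/27 + 17/27 → 1
L = 10/27 + 17/27 + 1 = 2 bits/symbol.

2 bits/symbol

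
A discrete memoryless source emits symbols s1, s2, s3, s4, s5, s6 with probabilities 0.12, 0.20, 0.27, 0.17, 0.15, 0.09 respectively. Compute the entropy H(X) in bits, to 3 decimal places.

2.499 bits

H = −Σ pᵢ log₂ pᵢ.
−0.12·log₂(0.12) = 0.3671
−0.20·log₂(0.20) = 0.4644
−0.27·log₂(0.27) = 0.5100
−0.17·log₂(0.17) = 0.4346
−0.15·log₂(0.15) = 0.4105
−0.09·log₂(0.09) = 0.3127
Sum ≈ 2.4993 → 2.499 bits.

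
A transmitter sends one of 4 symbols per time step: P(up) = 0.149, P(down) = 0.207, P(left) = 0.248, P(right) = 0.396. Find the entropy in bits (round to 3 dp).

1.908 bits

H = −Σ pᵢ log₂ pᵢ.
−0.149·log₂(0.149) = 0.4092
−0.207·log₂(0.207) = 0.4704
−0.248·log₂(0.248) = 0.4989
−0.396·log₂(0.396) = 0.5292
Sum ≈ 1.9077 → 1.908 bits.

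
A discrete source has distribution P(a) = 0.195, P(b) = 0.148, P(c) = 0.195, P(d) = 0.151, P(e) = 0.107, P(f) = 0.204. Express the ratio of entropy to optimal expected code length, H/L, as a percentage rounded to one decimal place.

Entropy H = −Σ p log₂ p ≈ 2.5524 bits.
Huffman merges: 107/1000+37/250→51/200; 151/1000+39/200→173/500; 39/200+51/250→399/1000; 51/200+173/500→601/1000; 399/1000+601/1000→1. L = 2601/1000 ≈ 2.6010.
Efficiency = H/L = 2.5524/2.6010 = 98.1%.

98.1%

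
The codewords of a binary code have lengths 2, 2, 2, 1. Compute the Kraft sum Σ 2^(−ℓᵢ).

With common denominator 2^2 = 4: Σ 2^(−ℓᵢ) = 1/4 + 1/4 + 1/4 + 2/4 = 5/4 = 1.25.

1.25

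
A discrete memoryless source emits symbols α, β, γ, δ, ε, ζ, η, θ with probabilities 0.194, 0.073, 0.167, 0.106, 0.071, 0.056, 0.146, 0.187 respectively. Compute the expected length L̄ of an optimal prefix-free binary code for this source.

2.925 bits/symbol

Repeatedly combine the two least-probable nodes; the expected code length is the sum of the merged weights.
merge 7/125 + 71/1000 → 127/1000
merge 73/1000 + 53/500 → 179/1000
merge 127/1000 + 73/500 → 273/1000
merge 167/1000 + 179/1000 → 173/500
merge 187/1000 + 97/500 → 381/1000
merge 273/1000 + 173/500 → 619/1000
merge 381/1000 + 619/1000 → 1
L = 127/1000 + 179/1000 + 273/1000 + 173/500 + 381/1000 + 619/1000 + 1 = 117/40 = 2.925 bits/symbol.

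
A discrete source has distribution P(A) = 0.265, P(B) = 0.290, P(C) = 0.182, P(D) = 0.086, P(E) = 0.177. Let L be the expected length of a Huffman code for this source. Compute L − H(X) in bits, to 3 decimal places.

0.043 bits

Entropy H = −Σ p log₂ p ≈ 2.2196 bits.
Huffman merges: 43/500+177/1000→263/1000; 91/500+263/1000→89/200; 53/200+29/100→111/200; 89/200+111/200→1. L = 2263/1000 ≈ 2.2630.
L − H = 2.2630 − 2.2196 = 0.043 bits.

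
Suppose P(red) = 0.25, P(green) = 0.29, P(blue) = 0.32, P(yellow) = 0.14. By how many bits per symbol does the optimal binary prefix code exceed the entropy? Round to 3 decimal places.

Entropy H = −Σ p log₂ p ≈ 1.9410 bits.
Huffman merges: 7/50+1/4→39/100; 29/100+8/25→61/100; 39/100+61/100→1. L = 2 ≈ 2.0000.
L − H = 2.0000 − 1.9410 = 0.059 bits.

0.059 bits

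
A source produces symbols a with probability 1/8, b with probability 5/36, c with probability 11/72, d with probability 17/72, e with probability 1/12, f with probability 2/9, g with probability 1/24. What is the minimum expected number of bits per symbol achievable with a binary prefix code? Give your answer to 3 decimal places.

Repeatedly combine the two least-probable nodes; the expected code length is the sum of the merged weights.
merge 1/24 + 1/12 → 1/8
merge 1/8 + 1/8 → 1/4
merge 5/36 + 11/72 → 7/24
merge 2/9 + 17/72 → 11/24
merge 1/4 + 7/24 → 13/24
merge 11/24 + 13/24 → 1
L = 1/8 + 1/4 + 7/24 + 11/24 + 13/24 + 1 = 8/3 ≈ 2.667 bits/symbol.

2.667 bits/symbol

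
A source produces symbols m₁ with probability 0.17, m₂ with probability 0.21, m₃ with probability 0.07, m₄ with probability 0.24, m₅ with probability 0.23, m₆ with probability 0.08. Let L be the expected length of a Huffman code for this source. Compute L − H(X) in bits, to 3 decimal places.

Entropy H = −Σ p log₂ p ≈ 2.4493 bits.
Huffman merges: 7/100+2/25→3/20; 3/20+17/100→8/25; 21/100+23/100→11/25; 6/25+8/25→14/25; 11/25+14/25→1. L = 247/100 ≈ 2.4700.
L − H = 2.4700 − 2.4493 = 0.021 bits.

0.021 bits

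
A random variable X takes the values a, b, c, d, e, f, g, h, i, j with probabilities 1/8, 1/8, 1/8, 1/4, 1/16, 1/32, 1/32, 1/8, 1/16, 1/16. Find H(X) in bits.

3.0625 bits

Each probability is a power of 1/2, so log₂(1/p) is an integer.
H = Σ p·log₂(1/p) = 1/8·3 + 1/8·3 + 1/8·3 + 1/4·2 + 1/16·4 + 1/32·5 + 1/32·5 + 1/8·3 + 1/16·4 + 1/16·4 = 3.0625 bits.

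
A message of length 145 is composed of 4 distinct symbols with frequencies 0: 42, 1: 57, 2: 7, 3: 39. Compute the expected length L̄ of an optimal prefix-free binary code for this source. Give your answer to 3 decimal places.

Probabilities are the counts divided by 145.
Repeatedly combine the two least-probable nodes; the expected code length is the sum of the merged weights.
merge 7/145 + 39/145 → 46/145
merge 42/145 + 46/145 → 88/145
merge 57/145 + 88/145 → 1
L = 46/145 + 88/145 + 1 = 279/145 ≈ 1.924 bits/symbol.

1.924 bits/symbol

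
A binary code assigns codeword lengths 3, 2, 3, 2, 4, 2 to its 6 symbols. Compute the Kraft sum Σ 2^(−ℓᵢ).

With common denominator 2^4 = 16: Σ 2^(−ℓᵢ) = 2/16 + 4/16 + 2/16 + 4/16 + 1/16 + 4/16 = 17/16 = 1.0625.

1.0625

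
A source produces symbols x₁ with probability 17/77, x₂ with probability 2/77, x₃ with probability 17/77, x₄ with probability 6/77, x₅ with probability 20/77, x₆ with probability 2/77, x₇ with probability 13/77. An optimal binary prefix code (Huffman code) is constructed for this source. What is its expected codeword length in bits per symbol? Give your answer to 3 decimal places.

2.481 bits/symbol

Repeatedly combine the two least-probable nodes; the expected code length is the sum of the merged weights.
merge 2/77 + 2/77 → 4/77
merge 4/77 + 6/77 → 10/77
merge 10/77 + 13/77 → 23/77
merge 17/77 + 17/77 → 34/77
merge 20/77 + 23/77 → 43/77
merge 34/77 + 43/77 → 1
L = 4/77 + 10/77 + 23/77 + 34/77 + 43/77 + 1 = 191/77 ≈ 2.481 bits/symbol.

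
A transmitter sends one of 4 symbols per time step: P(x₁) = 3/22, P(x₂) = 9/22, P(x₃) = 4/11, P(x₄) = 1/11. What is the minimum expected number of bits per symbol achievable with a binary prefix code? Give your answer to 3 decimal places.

1.818 bits/symbol

Repeatedly combine the two least-probable nodes; the expected code length is the sum of the merged weights.
merge 1/11 + 3/22 → 5/22
merge 5/22 + 4/11 → 13/22
merge 9/22 + 13/22 → 1
L = 5/22 + 13/22 + 1 = 20/11 ≈ 1.818 bits/symbol.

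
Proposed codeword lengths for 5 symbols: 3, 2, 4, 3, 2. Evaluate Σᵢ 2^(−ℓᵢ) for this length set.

With common denominator 2^4 = 16: Σ 2^(−ℓᵢ) = 2/16 + 4/16 + 1/16 + 2/16 + 4/16 = 13/16 = 0.8125.

0.8125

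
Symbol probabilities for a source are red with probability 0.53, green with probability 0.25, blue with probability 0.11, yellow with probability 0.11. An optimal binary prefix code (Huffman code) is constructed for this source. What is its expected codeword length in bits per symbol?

Repeatedly combine the two least-probable nodes; the expected code length is the sum of the merged weights.
merge 11/100 + 11/100 → 11/50
merge 11/50 + 1/4 → 47/100
merge 47/100 + 53/100 → 1
L = 11/50 + 47/100 + 1 = 169/100 = 1.69 bits/symbol.

1.69 bits/symbol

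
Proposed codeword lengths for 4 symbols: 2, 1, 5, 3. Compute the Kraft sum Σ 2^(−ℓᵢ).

With common denominator 2^5 = 32: Σ 2^(−ℓᵢ) = 8/32 + 16/32 + 1/32 + 4/32 = 29/32 = 0.90625.

0.90625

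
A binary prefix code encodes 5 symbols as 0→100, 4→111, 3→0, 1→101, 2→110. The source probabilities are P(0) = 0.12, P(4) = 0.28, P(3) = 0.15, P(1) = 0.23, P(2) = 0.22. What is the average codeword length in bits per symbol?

2.7 bits/symbol

L̄ = Σ pᵢ·ℓᵢ = 0.12·3 + 0.28·3 + 0.15·1 + 0.23·3 + 0.22·3 = 2.7 bits/symbol.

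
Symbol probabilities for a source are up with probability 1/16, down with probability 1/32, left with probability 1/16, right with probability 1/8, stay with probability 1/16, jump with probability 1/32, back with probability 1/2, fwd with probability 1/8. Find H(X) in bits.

Each probability is a power of 1/2, so log₂(1/p) is an integer.
H = Σ p·log₂(1/p) = 1/16·4 + 1/32·5 + 1/16·4 + 1/8·3 + 1/16·4 + 1/32·5 + 1/2·1 + 1/8·3 = 2.3125 bits.

2.3125 bits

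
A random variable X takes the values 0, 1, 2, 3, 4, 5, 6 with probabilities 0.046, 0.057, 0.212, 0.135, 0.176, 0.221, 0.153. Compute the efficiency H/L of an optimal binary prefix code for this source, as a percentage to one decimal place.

98.9%

Entropy H = −Σ p log₂ p ≈ 2.6412 bits.
Huffman merges: 23/500+57/1000→103/1000; 103/1000+27/200→119/500; 153/1000+22/125→329/1000; 53/250+221/1000→433/1000; 119/500+329/1000→567/1000; 433/1000+567/1000→1. L = 267/100 ≈ 2.6700.
Efficiency = H/L = 2.6412/2.6700 = 98.9%.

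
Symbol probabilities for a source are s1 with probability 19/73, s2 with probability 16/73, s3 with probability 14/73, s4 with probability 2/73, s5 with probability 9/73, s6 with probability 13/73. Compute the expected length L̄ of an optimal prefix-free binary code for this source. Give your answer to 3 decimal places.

2.479 bits/symbol

Repeatedly combine the two least-probable nodes; the expected code length is the sum of the merged weights.
merge 2/73 + 9/73 → 11/73
merge 11/73 + 13/73 → 24/73
merge 14/73 + 16/73 → 30/73
merge 19/73 + 24/73 → 43/73
merge 30/73 + 43/73 → 1
L = 11/73 + 24/73 + 30/73 + 43/73 + 1 = 181/73 ≈ 2.479 bits/symbol.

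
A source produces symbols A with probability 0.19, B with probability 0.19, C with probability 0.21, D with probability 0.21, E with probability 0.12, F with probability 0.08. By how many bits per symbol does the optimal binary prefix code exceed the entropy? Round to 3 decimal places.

Entropy H = −Σ p log₂ p ≈ 2.5147 bits.
Huffman merges: 2/25+3/25→1/5; 19/100+19/100→19/50; 1/5+21/100→41/100; 21/100+19/50→59/100; 41/100+59/100→1. L = 129/50 ≈ 2.5800.
L − H = 2.5800 − 2.5147 = 0.065 bits.

0.065 bits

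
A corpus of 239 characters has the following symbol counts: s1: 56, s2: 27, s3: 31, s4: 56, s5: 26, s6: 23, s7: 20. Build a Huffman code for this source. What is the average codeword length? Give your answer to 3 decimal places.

2.711 bits/symbol

Probabilities are the counts divided by 239.
Repeatedly combine the two least-probable nodes; the expected code length is the sum of the merged weights.
merge 20/239 + 23/239 → 43/239
merge 26/239 + 27/239 → 53/239
merge 31/239 + 43/239 → 74/239
merge 53/239 + 56/239 → 109/239
merge 56/239 + 74/239 → 130/239
merge 109/239 + 130/239 → 1
L = 43/239 + 53/239 + 74/239 + 109/239 + 130/239 + 1 = 648/239 ≈ 2.711 bits/symbol.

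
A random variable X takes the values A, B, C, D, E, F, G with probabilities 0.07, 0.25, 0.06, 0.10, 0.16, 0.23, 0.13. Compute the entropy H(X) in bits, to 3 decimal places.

H = −Σ pᵢ log₂ pᵢ.
−0.07·log₂(0.07) = 0.2686
−0.25·log₂(0.25) = 0.5000
−0.06·log₂(0.06) = 0.2435
−0.10·log₂(0.10) = 0.3322
−0.16·log₂(0.16) = 0.4230
−0.23·log₂(0.23) = 0.4877
−0.13·log₂(0.13) = 0.3826
Sum ≈ 2.6376 → 2.638 bits.

2.638 bits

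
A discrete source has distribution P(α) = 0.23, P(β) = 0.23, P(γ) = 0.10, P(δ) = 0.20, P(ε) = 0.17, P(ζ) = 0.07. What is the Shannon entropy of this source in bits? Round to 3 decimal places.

H = −Σ pᵢ log₂ pᵢ.
−0.23·log₂(0.23) = 0.4877
−0.23·log₂(0.23) = 0.4877
−0.10·log₂(0.10) = 0.3322
−0.20·log₂(0.20) = 0.4644
−0.17·log₂(0.17) = 0.4346
−0.07·log₂(0.07) = 0.2686
Sum ≈ 2.4751 → 2.475 bits.

2.475 bits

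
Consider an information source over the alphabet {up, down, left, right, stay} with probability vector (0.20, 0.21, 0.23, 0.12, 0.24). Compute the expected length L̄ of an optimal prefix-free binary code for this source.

2.32 bits/symbol

Repeatedly combine the two least-probable nodes; the expected code length is the sum of the merged weights.
merge 3/25 + 1/5 → 8/25
merge 21/100 + 23/100 → 11/25
merge 6/25 + 8/25 → 14/25
merge 11/25 + 14/25 → 1
L = 8/25 + 11/25 + 14/25 + 1 = 58/25 = 2.32 bits/symbol.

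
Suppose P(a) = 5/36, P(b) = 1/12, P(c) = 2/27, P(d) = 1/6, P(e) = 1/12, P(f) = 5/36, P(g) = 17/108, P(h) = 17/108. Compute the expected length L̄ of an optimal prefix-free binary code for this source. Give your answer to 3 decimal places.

2.991 bits/symbol

Repeatedly combine the two least-probable nodes; the expected code length is the sum of the merged weights.
merge 2/27 + 1/12 → 17/108
merge 1/12 + 5/36 → 2/9
merge 5/36 + 17/108 → 8/27
merge 17/108 + 17/108 → 17/54
merge 1/6 + 2/9 → 7/18
merge 8/27 + 17/54 → 11/18
merge 7/18 + 11/18 → 1
L = 17/108 + 2/9 + 8/27 + 17/54 + 7/18 + 11/18 + 1 = 323/108 ≈ 2.991 bits/symbol.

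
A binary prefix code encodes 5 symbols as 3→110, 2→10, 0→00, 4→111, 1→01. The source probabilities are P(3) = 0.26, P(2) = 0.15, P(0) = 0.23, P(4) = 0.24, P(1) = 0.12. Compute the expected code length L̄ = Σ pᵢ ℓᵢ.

2.5 bits/symbol

L̄ = Σ pᵢ·ℓᵢ = 0.26·3 + 0.15·2 + 0.23·2 + 0.24·3 + 0.12·2 = 2.5 bits/symbol.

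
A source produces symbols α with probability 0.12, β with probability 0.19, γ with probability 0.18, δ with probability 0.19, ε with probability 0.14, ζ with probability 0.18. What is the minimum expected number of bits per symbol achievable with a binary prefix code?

Repeatedly combine the two least-probable nodes; the expected code length is the sum of the merged weights.
merge 3/25 + 7/50 → 13/50
merge 9/50 + 9/50 → 9/25
merge 19/100 + 19/100 → 19/50
merge 13/50 + 9/25 → 31/50
merge 19/50 + 31/50 → 1
L = 13/50 + 9/25 + 19/50 + 31/50 + 1 = 131/50 = 2.62 bits/symbol.

2.62 bits/symbol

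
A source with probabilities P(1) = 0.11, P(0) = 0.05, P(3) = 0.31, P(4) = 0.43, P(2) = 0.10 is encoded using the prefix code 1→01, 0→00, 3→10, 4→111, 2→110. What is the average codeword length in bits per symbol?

L̄ = Σ pᵢ·ℓᵢ = 0.11·2 + 0.05·2 + 0.31·2 + 0.43·3 + 0.10·3 = 2.53 bits/symbol.

2.53 bits/symbol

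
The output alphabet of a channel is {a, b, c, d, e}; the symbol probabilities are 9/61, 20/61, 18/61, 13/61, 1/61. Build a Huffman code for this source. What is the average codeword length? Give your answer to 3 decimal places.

2.164 bits/symbol

Repeatedly combine the two least-probable nodes; the expected code length is the sum of the merged weights.
merge 1/61 + 9/61 → 10/61
merge 10/61 + 13/61 → 23/61
merge 18/61 + 20/61 → 38/61
merge 23/61 + 38/61 → 1
L = 10/61 + 23/61 + 38/61 + 1 = 132/61 ≈ 2.164 bits/symbol.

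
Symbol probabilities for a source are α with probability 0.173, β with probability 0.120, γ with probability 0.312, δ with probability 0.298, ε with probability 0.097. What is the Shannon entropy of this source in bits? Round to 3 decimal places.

H = −Σ pᵢ log₂ pᵢ.
−0.173·log₂(0.173) = 0.4379
−0.120·log₂(0.120) = 0.3671
−0.312·log₂(0.312) = 0.5243
−0.298·log₂(0.298) = 0.5205
−0.097·log₂(0.097) = 0.3265
Sum ≈ 2.1762 → 2.176 bits.

2.176 bits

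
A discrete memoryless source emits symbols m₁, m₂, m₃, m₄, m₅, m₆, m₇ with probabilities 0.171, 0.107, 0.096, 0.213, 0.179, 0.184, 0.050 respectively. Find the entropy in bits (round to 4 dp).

2.6902 bits

H = −Σ pᵢ log₂ pᵢ.
−0.171·log₂(0.171) = 0.4357
−0.107·log₂(0.107) = 0.3450
−0.096·log₂(0.096) = 0.3246
−0.213·log₂(0.213) = 0.4752
−0.179·log₂(0.179) = 0.4443
−0.184·log₂(0.184) = 0.4494
−0.050·log₂(0.050) = 0.2161
Sum ≈ 2.6902 → 2.6902 bits.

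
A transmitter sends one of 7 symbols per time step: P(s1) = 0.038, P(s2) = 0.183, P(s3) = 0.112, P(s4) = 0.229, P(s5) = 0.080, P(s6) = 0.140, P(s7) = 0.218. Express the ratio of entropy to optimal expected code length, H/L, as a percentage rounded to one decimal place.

98.7%

Entropy H = −Σ p log₂ p ≈ 2.6361 bits.
Huffman merges: 19/500+2/25→59/500; 14/125+59/500→23/100; 7/50+183/1000→323/1000; 109/500+229/1000→447/1000; 23/100+323/1000→553/1000; 447/1000+553/1000→1. L = 2671/1000 ≈ 2.6710.
Efficiency = H/L = 2.6361/2.6710 = 98.7%.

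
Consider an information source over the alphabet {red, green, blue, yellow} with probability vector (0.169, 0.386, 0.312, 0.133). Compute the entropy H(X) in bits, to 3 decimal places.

H = −Σ pᵢ log₂ pᵢ.
−0.169·log₂(0.169) = 0.4335
−0.386·log₂(0.386) = 0.5301
−0.312·log₂(0.312) = 0.5243
−0.133·log₂(0.133) = 0.3871
Sum ≈ 1.8749 → 1.875 bits.

1.875 bits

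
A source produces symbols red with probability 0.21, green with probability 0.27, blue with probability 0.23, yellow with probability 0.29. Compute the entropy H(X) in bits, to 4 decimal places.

1.9884 bits

H = −Σ pᵢ log₂ pᵢ.
−0.21·log₂(0.21) = 0.4728
−0.27·log₂(0.27) = 0.5100
−0.23·log₂(0.23) = 0.4877
−0.29·log₂(0.29) = 0.5179
Sum ≈ 1.9884 → 1.9884 bits.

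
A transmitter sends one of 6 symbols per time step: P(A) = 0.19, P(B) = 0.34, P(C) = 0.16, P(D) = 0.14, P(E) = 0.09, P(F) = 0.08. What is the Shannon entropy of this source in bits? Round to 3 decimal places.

2.409 bits

H = −Σ pᵢ log₂ pᵢ.
−0.19·log₂(0.19) = 0.4552
−0.34·log₂(0.34) = 0.5292
−0.16·log₂(0.16) = 0.4230
−0.14·log₂(0.14) = 0.3971
−0.09·log₂(0.09) = 0.3127
−0.08·log₂(0.08) = 0.2915
Sum ≈ 2.4087 → 2.409 bits.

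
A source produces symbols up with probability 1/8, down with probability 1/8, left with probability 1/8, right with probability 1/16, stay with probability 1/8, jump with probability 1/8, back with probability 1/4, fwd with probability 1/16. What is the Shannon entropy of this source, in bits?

Each probability is a power of 1/2, so log₂(1/p) is an integer.
H = Σ p·log₂(1/p) = 1/8·3 + 1/8·3 + 1/8·3 + 1/16·4 + 1/8·3 + 1/8·3 + 1/4·2 + 1/16·4 = 2.875 bits.

2.875 bits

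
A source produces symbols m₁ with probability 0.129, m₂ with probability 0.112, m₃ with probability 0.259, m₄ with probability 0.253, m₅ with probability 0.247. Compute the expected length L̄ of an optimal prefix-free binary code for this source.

2.241 bits/symbol

Repeatedly combine the two least-probable nodes; the expected code length is the sum of the merged weights.
merge 14/125 + 129/1000 → 241/1000
merge 241/1000 + 247/1000 → 61/125
merge 253/1000 + 259/1000 → 64/125
merge 61/125 + 64/125 → 1
L = 241/1000 + 61/125 + 64/125 + 1 = 2241/1000 = 2.241 bits/symbol.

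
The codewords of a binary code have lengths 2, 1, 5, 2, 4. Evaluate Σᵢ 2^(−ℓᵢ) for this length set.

With common denominator 2^5 = 32: Σ 2^(−ℓᵢ) = 8/32 + 16/32 + 1/32 + 8/32 + 2/32 = 35/32 = 1.09375.

1.09375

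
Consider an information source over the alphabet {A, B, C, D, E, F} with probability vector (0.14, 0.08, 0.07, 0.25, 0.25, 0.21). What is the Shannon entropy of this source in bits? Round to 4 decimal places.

2.4300 bits

H = −Σ pᵢ log₂ pᵢ.
−0.14·log₂(0.14) = 0.3971
−0.08·log₂(0.08) = 0.2915
−0.07·log₂(0.07) = 0.2686
−0.25·log₂(0.25) = 0.5000
−0.25·log₂(0.25) = 0.5000
−0.21·log₂(0.21) = 0.4728
Sum ≈ 2.4300 → 2.4300 bits.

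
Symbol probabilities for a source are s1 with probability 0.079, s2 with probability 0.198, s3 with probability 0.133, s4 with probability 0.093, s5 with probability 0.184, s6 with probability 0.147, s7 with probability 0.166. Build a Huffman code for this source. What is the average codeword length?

Repeatedly combine the two least-probable nodes; the expected code length is the sum of the merged weights.
merge 79/1000 + 93/1000 → 43/250
merge 133/1000 + 147/1000 → 7/25
merge 83/500 + 43/250 → 169/500
merge 23/125 + 99/500 → 191/500
merge 7/25 + 169/500 → 309/500
merge 191/500 + 309/500 → 1
L = 43/250 + 7/25 + 169/500 + 191/500 + 309/500 + 1 = 279/100 = 2.79 bits/symbol.

2.79 bits/symbol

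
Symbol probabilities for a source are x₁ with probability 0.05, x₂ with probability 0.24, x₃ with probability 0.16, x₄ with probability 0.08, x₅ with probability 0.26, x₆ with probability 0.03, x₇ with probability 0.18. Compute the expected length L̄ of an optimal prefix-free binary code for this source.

Repeatedly combine the two least-probable nodes; the expected code length is the sum of the merged weights.
merge 3/100 + 1/20 → 2/25
merge 2/25 + 2/25 → 4/25
merge 4/25 + 4/25 → 8/25
merge 9/50 + 6/25 → 21/50
merge 13/50 + 8/25 → 29/50
merge 21/50 + 29/50 → 1
L = 2/25 + 4/25 + 8/25 + 21/50 + 29/50 + 1 = 64/25 = 2.56 bits/symbol.

2.56 bits/symbol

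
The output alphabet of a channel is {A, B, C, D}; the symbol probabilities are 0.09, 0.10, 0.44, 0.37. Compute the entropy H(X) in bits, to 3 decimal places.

1.697 bits

H = −Σ pᵢ log₂ pᵢ.
−0.09·log₂(0.09) = 0.3127
−0.10·log₂(0.10) = 0.3322
−0.44·log₂(0.44) = 0.5211
−0.37·log₂(0.37) = 0.5307
Sum ≈ 1.6967 → 1.697 bits.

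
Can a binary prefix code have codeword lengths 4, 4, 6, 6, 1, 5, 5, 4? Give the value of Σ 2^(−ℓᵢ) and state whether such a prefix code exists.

With common denominator 2^6 = 64: Σ 2^(−ℓᵢ) = 4/64 + 4/64 + 1/64 + 1/64 + 32/64 + 2/64 + 2/64 + 4/64 = 50/64 = 0.78125.
Kraft's inequality requires Σ ≤ 1; here Σ = 0.78125 ≤ 1, so such a prefix code exists.

0.78125; yes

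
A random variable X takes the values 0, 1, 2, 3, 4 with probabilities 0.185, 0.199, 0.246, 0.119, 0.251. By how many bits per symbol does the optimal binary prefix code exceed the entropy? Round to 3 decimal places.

Entropy H = −Σ p log₂ p ≈ 2.2776 bits.
Huffman merges: 119/1000+37/200→38/125; 199/1000+123/500→89/200; 251/1000+38/125→111/200; 89/200+111/200→1. L = 288/125 ≈ 2.3040.
L − H = 2.3040 − 2.2776 = 0.026 bits.

0.026 bits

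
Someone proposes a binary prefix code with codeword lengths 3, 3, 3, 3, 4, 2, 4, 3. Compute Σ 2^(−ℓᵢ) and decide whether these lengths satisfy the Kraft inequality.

With common denominator 2^4 = 16: Σ 2^(−ℓᵢ) = 2/16 + 2/16 + 2/16 + 2/16 + 1/16 + 4/16 + 1/16 + 2/16 = 16/16 = 1.
Kraft's inequality requires Σ ≤ 1; here Σ = 1 ≤ 1, so such a prefix code exists.

1; yes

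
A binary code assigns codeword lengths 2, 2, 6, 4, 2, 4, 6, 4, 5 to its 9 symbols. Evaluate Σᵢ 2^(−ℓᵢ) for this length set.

1

With common denominator 2^6 = 64: Σ 2^(−ℓᵢ) = 16/64 + 16/64 + 1/64 + 4/64 + 16/64 + 4/64 + 1/64 + 4/64 + 2/64 = 64/64 = 1.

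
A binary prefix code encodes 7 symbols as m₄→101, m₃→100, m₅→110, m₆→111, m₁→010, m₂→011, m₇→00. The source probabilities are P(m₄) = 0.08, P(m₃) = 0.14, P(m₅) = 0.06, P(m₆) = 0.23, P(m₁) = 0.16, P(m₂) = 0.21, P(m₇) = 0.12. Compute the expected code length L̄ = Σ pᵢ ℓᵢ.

2.88 bits/symbol

L̄ = Σ pᵢ·ℓᵢ = 0.08·3 + 0.14·3 + 0.06·3 + 0.23·3 + 0.16·3 + 0.21·3 + 0.12·2 = 2.88 bits/symbol.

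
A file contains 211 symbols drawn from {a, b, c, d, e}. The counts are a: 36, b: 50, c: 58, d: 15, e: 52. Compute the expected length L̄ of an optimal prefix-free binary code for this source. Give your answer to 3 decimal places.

2.242 bits/symbol

Probabilities are the counts divided by 211.
Repeatedly combine the two least-probable nodes; the expected code length is the sum of the merged weights.
merge 15/211 + 36/211 → 51/211
merge 50/211 + 51/211 → 101/211
merge 52/211 + 58/211 → 110/211
merge 101/211 + 110/211 → 1
L = 51/211 + 101/211 + 110/211 + 1 = 473/211 ≈ 2.242 bits/symbol.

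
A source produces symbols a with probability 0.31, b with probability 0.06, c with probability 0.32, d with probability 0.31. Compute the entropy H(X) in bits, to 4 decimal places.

H = −Σ pᵢ log₂ pᵢ.
−0.31·log₂(0.31) = 0.5238
−0.06·log₂(0.06) = 0.2435
−0.32·log₂(0.32) = 0.5260
−0.31·log₂(0.31) = 0.5238
Sum ≈ 1.8172 → 1.8172 bits.

1.8172 bits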